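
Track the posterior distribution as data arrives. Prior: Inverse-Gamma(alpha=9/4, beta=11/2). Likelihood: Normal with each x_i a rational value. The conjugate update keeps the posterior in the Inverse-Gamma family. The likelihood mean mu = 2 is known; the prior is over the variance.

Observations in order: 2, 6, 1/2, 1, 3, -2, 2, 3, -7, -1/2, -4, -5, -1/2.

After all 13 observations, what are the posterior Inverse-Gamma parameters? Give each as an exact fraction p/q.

alpha=35/4, beta=907/8

obs 1: x=2 → posterior Inverse-Gamma(11/4, 11/2)
obs 2: x=6 → posterior Inverse-Gamma(13/4, 27/2)
obs 3: x=1/2 → posterior Inverse-Gamma(15/4, 117/8)
obs 4: x=1 → posterior Inverse-Gamma(17/4, 121/8)
obs 5: x=3 → posterior Inverse-Gamma(19/4, 125/8)
obs 6: x=-2 → posterior Inverse-Gamma(21/4, 189/8)
obs 7: x=2 → posterior Inverse-Gamma(23/4, 189/8)
obs 8: x=3 → posterior Inverse-Gamma(25/4, 193/8)
obs 9: x=-7 → posterior Inverse-Gamma(27/4, 517/8)
obs 10: x=-1/2 → posterior Inverse-Gamma(29/4, 271/4)
obs 11: x=-4 → posterior Inverse-Gamma(31/4, 343/4)
obs 12: x=-5 → posterior Inverse-Gamma(33/4, 441/4)
obs 13: x=-1/2 → posterior Inverse-Gamma(35/4, 907/8)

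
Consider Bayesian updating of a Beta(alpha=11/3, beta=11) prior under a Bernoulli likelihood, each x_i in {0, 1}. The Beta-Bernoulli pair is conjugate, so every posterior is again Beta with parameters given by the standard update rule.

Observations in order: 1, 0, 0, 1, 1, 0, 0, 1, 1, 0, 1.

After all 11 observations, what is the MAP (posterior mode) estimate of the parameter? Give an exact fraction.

26/71

obs 1: x=1 → posterior Beta(14/3, 11)
obs 2: x=0 → posterior Beta(14/3, 12)
obs 3: x=0 → posterior Beta(14/3, 13)
obs 4: x=1 → posterior Beta(17/3, 13)
obs 5: x=1 → posterior Beta(20/3, 13)
obs 6: x=0 → posterior Beta(20/3, 14)
obs 7: x=0 → posterior Beta(20/3, 15)
obs 8: x=1 → posterior Beta(23/3, 15)
obs 9: x=1 → posterior Beta(26/3, 15)
obs 10: x=0 → posterior Beta(26/3, 16)
obs 11: x=1 → posterior Beta(29/3, 16)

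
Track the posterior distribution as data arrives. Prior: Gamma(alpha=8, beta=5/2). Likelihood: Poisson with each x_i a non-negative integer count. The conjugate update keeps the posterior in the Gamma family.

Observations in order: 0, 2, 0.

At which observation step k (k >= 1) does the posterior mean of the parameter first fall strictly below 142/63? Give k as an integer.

k = 2

obs 1: x=0 → posterior Gamma(8, 7/2)
obs 2: x=2 → posterior Gamma(10, 9/2)
obs 3: x=0 → posterior Gamma(10, 11/2)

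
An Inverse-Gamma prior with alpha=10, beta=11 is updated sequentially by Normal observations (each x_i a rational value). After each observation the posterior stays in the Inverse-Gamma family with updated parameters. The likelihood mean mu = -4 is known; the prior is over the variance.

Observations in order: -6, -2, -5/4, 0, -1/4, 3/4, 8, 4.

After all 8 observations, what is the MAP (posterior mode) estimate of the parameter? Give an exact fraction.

4771/480

obs 1: x=-6 → posterior Inverse-Gamma(21/2, 13)
obs 2: x=-2 → posterior Inverse-Gamma(11, 15)
obs 3: x=-5/4 → posterior Inverse-Gamma(23/2, 601/32)
obs 4: x=0 → posterior Inverse-Gamma(12, 857/32)
obs 5: x=-1/4 → posterior Inverse-Gamma(25/2, 541/16)
obs 6: x=3/4 → posterior Inverse-Gamma(13, 1443/32)
obs 7: x=8 → posterior Inverse-Gamma(27/2, 3747/32)
obs 8: x=4 → posterior Inverse-Gamma(14, 4771/32)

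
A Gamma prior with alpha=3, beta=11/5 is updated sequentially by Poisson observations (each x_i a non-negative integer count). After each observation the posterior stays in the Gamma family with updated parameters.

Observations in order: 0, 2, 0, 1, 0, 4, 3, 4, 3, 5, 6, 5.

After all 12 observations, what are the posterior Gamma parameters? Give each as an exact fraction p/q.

obs 1: x=0 → posterior Gamma(3, 16/5)
obs 2: x=2 → posterior Gamma(5, 21/5)
obs 3: x=0 → posterior Gamma(5, 26/5)
obs 4: x=1 → posterior Gamma(6, 31/5)
obs 5: x=0 → posterior Gamma(6, 36/5)
obs 6: x=4 → posterior Gamma(10, 41/5)
obs 7: x=3 → posterior Gamma(13, 46/5)
obs 8: x=4 → posterior Gamma(17, 51/5)
obs 9: x=3 → posterior Gamma(20, 56/5)
obs 10: x=5 → posterior Gamma(25, 61/5)
obs 11: x=6 → posterior Gamma(31, 66/5)
obs 12: x=5 → posterior Gamma(36, 71/5)

alpha=36, beta=71/5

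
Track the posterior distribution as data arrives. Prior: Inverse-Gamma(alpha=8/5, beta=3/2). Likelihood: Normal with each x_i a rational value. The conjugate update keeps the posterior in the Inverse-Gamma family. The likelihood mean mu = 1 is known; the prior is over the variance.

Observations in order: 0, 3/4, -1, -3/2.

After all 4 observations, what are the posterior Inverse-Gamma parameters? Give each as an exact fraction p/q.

alpha=18/5, beta=229/32

obs 1: x=0 → posterior Inverse-Gamma(21/10, 2)
obs 2: x=3/4 → posterior Inverse-Gamma(13/5, 65/32)
obs 3: x=-1 → posterior Inverse-Gamma(31/10, 129/32)
obs 4: x=-3/2 → posterior Inverse-Gamma(18/5, 229/32)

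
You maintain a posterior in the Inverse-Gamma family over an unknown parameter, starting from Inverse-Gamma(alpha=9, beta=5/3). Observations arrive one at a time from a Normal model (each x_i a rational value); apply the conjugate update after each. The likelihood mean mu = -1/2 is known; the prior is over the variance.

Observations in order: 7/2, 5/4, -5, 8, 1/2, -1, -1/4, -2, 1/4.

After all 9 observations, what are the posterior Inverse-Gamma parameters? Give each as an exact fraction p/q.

alpha=27/2, beta=5713/96

obs 1: x=7/2 → posterior Inverse-Gamma(19/2, 29/3)
obs 2: x=5/4 → posterior Inverse-Gamma(10, 1075/96)
obs 3: x=-5 → posterior Inverse-Gamma(21/2, 2047/96)
obs 4: x=8 → posterior Inverse-Gamma(11, 5515/96)
obs 5: x=1/2 → posterior Inverse-Gamma(23/2, 5563/96)
obs 6: x=-1 → posterior Inverse-Gamma(12, 5575/96)
obs 7: x=-1/4 → posterior Inverse-Gamma(25/2, 2789/48)
obs 8: x=-2 → posterior Inverse-Gamma(13, 2843/48)
obs 9: x=1/4 → posterior Inverse-Gamma(27/2, 5713/96)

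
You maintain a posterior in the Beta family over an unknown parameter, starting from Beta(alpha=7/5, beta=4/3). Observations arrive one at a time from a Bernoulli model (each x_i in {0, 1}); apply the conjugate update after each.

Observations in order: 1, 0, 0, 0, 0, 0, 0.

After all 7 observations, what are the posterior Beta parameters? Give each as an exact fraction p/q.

obs 1: x=1 → posterior Beta(12/5, 4/3)
obs 2: x=0 → posterior Beta(12/5, 7/3)
obs 3: x=0 → posterior Beta(12/5, 10/3)
obs 4: x=0 → posterior Beta(12/5, 13/3)
obs 5: x=0 → posterior Beta(12/5, 16/3)
obs 6: x=0 → posterior Beta(12/5, 19/3)
obs 7: x=0 → posterior Beta(12/5, 22/3)

alpha=12/5, beta=22/3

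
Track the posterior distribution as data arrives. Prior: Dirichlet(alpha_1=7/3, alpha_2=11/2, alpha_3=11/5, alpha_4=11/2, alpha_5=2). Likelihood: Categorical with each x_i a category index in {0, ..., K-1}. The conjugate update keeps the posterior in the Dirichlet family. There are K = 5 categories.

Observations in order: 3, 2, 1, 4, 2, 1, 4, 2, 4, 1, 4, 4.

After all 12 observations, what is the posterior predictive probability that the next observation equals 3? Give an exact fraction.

195/886

obs 1: x=3 → posterior Dirichlet(7/3, 11/2, 11/5, 13/2, 2)
obs 2: x=2 → posterior Dirichlet(7/3, 11/2, 16/5, 13/2, 2)
obs 3: x=1 → posterior Dirichlet(7/3, 13/2, 16/5, 13/2, 2)
obs 4: x=4 → posterior Dirichlet(7/3, 13/2, 16/5, 13/2, 3)
obs 5: x=2 → posterior Dirichlet(7/3, 13/2, 21/5, 13/2, 3)
obs 6: x=1 → posterior Dirichlet(7/3, 15/2, 21/5, 13/2, 3)
obs 7: x=4 → posterior Dirichlet(7/3, 15/2, 21/5, 13/2, 4)
obs 8: x=2 → posterior Dirichlet(7/3, 15/2, 26/5, 13/2, 4)
obs 9: x=4 → posterior Dirichlet(7/3, 15/2, 26/5, 13/2, 5)
obs 10: x=1 → posterior Dirichlet(7/3, 17/2, 26/5, 13/2, 5)
obs 11: x=4 → posterior Dirichlet(7/3, 17/2, 26/5, 13/2, 6)
obs 12: x=4 → posterior Dirichlet(7/3, 17/2, 26/5, 13/2, 7)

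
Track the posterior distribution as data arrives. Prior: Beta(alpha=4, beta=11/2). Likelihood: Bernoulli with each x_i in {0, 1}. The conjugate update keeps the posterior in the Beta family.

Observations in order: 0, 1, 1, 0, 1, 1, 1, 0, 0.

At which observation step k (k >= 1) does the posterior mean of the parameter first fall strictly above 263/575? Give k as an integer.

obs 1: x=0 → posterior Beta(4, 13/2)
obs 2: x=1 → posterior Beta(5, 13/2)
obs 3: x=1 → posterior Beta(6, 13/2)
obs 4: x=0 → posterior Beta(6, 15/2)
obs 5: x=1 → posterior Beta(7, 15/2)
obs 6: x=1 → posterior Beta(8, 15/2)
obs 7: x=1 → posterior Beta(9, 15/2)
obs 8: x=0 → posterior Beta(9, 17/2)
obs 9: x=0 → posterior Beta(9, 19/2)

k = 3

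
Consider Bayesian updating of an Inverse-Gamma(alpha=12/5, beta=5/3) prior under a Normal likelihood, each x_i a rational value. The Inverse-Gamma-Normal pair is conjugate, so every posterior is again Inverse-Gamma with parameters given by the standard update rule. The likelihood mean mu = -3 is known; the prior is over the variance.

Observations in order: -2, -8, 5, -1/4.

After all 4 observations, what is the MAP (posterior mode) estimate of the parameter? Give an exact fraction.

24215/2592

obs 1: x=-2 → posterior Inverse-Gamma(29/10, 13/6)
obs 2: x=-8 → posterior Inverse-Gamma(17/5, 44/3)
obs 3: x=5 → posterior Inverse-Gamma(39/10, 140/3)
obs 4: x=-1/4 → posterior Inverse-Gamma(22/5, 4843/96)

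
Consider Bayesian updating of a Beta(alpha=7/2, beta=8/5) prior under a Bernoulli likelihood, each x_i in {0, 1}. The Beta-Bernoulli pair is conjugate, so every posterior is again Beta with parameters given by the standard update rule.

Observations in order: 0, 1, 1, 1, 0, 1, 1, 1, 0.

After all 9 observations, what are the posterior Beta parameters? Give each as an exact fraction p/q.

obs 1: x=0 → posterior Beta(7/2, 13/5)
obs 2: x=1 → posterior Beta(9/2, 13/5)
obs 3: x=1 → posterior Beta(11/2, 13/5)
obs 4: x=1 → posterior Beta(13/2, 13/5)
obs 5: x=0 → posterior Beta(13/2, 18/5)
obs 6: x=1 → posterior Beta(15/2, 18/5)
obs 7: x=1 → posterior Beta(17/2, 18/5)
obs 8: x=1 → posterior Beta(19/2, 18/5)
obs 9: x=0 → posterior Beta(19/2, 23/5)

alpha=19/2, beta=23/5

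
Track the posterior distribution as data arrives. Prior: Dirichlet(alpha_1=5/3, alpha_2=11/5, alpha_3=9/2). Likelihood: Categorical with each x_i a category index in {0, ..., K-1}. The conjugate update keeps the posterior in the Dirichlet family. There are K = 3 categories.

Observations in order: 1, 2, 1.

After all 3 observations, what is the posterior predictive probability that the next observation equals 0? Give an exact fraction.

50/341

obs 1: x=1 → posterior Dirichlet(5/3, 16/5, 9/2)
obs 2: x=2 → posterior Dirichlet(5/3, 16/5, 11/2)
obs 3: x=1 → posterior Dirichlet(5/3, 21/5, 11/2)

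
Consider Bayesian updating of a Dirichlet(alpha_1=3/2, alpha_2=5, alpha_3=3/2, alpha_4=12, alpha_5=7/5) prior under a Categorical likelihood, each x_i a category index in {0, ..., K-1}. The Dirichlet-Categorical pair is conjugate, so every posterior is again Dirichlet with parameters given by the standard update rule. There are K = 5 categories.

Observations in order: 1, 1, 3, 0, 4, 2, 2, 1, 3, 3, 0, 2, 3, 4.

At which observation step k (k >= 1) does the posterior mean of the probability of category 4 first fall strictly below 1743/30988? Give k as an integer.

obs 1: x=1 → posterior Dirichlet(3/2, 6, 3/2, 12, 7/5)
obs 2: x=1 → posterior Dirichlet(3/2, 7, 3/2, 12, 7/5)
obs 3: x=3 → posterior Dirichlet(3/2, 7, 3/2, 13, 7/5)
obs 4: x=0 → posterior Dirichlet(5/2, 7, 3/2, 13, 7/5)
obs 5: x=4 → posterior Dirichlet(5/2, 7, 3/2, 13, 12/5)
obs 6: x=2 → posterior Dirichlet(5/2, 7, 5/2, 13, 12/5)
obs 7: x=2 → posterior Dirichlet(5/2, 7, 7/2, 13, 12/5)
obs 8: x=1 → posterior Dirichlet(5/2, 8, 7/2, 13, 12/5)
obs 9: x=3 → posterior Dirichlet(5/2, 8, 7/2, 14, 12/5)
obs 10: x=3 → posterior Dirichlet(5/2, 8, 7/2, 15, 12/5)
obs 11: x=0 → posterior Dirichlet(7/2, 8, 7/2, 15, 12/5)
obs 12: x=2 → posterior Dirichlet(7/2, 8, 9/2, 15, 12/5)
obs 13: x=3 → posterior Dirichlet(7/2, 8, 9/2, 16, 12/5)
obs 14: x=4 → posterior Dirichlet(7/2, 8, 9/2, 16, 17/5)

k = 4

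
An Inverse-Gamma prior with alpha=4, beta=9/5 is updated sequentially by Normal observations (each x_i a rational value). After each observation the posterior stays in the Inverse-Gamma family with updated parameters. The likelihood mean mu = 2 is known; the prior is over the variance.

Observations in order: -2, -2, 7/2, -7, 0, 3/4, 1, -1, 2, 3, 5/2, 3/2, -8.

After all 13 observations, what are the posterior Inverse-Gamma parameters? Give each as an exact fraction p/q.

obs 1: x=-2 → posterior Inverse-Gamma(9/2, 49/5)
obs 2: x=-2 → posterior Inverse-Gamma(5, 89/5)
obs 3: x=7/2 → posterior Inverse-Gamma(11/2, 757/40)
obs 4: x=-7 → posterior Inverse-Gamma(6, 2377/40)
obs 5: x=0 → posterior Inverse-Gamma(13/2, 2457/40)
obs 6: x=3/4 → posterior Inverse-Gamma(7, 9953/160)
obs 7: x=1 → posterior Inverse-Gamma(15/2, 10033/160)
obs 8: x=-1 → posterior Inverse-Gamma(8, 10753/160)
obs 9: x=2 → posterior Inverse-Gamma(17/2, 10753/160)
obs 10: x=3 → posterior Inverse-Gamma(9, 10833/160)
obs 11: x=5/2 → posterior Inverse-Gamma(19/2, 10853/160)
obs 12: x=3/2 → posterior Inverse-Gamma(10, 10873/160)
obs 13: x=-8 → posterior Inverse-Gamma(21/2, 18873/160)

alpha=21/2, beta=18873/160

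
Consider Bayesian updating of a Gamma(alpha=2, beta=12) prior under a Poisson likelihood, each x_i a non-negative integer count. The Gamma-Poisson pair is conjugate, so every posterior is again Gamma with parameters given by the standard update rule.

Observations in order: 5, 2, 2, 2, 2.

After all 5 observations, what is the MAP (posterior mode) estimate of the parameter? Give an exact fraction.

14/17

obs 1: x=5 → posterior Gamma(7, 13)
obs 2: x=2 → posterior Gamma(9, 14)
obs 3: x=2 → posterior Gamma(11, 15)
obs 4: x=2 → posterior Gamma(13, 16)
obs 5: x=2 → posterior Gamma(15, 17)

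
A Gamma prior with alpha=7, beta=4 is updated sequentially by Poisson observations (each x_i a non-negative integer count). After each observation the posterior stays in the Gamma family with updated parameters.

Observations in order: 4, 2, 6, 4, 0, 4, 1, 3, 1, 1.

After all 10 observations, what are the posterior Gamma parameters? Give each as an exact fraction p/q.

alpha=33, beta=14

obs 1: x=4 → posterior Gamma(11, 5)
obs 2: x=2 → posterior Gamma(13, 6)
obs 3: x=6 → posterior Gamma(19, 7)
obs 4: x=4 → posterior Gamma(23, 8)
obs 5: x=0 → posterior Gamma(23, 9)
obs 6: x=4 → posterior Gamma(27, 10)
obs 7: x=1 → posterior Gamma(28, 11)
obs 8: x=3 → posterior Gamma(31, 12)
obs 9: x=1 → posterior Gamma(32, 13)
obs 10: x=1 → posterior Gamma(33, 14)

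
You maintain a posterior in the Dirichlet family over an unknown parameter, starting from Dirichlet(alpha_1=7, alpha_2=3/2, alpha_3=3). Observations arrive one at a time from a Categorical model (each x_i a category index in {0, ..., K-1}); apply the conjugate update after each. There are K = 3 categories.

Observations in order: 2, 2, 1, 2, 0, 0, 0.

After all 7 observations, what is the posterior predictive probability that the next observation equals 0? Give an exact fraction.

obs 1: x=2 → posterior Dirichlet(7, 3/2, 4)
obs 2: x=2 → posterior Dirichlet(7, 3/2, 5)
obs 3: x=1 → posterior Dirichlet(7, 5/2, 5)
obs 4: x=2 → posterior Dirichlet(7, 5/2, 6)
obs 5: x=0 → posterior Dirichlet(8, 5/2, 6)
obs 6: x=0 → posterior Dirichlet(9, 5/2, 6)
obs 7: x=0 → posterior Dirichlet(10, 5/2, 6)

20/37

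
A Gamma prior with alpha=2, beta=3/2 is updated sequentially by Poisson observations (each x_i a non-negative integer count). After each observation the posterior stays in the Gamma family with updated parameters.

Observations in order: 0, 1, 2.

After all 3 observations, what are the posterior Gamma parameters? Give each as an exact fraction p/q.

alpha=5, beta=9/2

obs 1: x=0 → posterior Gamma(2, 5/2)
obs 2: x=1 → posterior Gamma(3, 7/2)
obs 3: x=2 → posterior Gamma(5, 9/2)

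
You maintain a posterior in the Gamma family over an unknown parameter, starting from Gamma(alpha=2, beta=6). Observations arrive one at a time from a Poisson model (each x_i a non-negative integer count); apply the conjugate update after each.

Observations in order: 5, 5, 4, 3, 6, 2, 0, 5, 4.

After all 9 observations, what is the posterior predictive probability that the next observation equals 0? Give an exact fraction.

obs 1: x=5 → posterior Gamma(7, 7)
obs 2: x=5 → posterior Gamma(12, 8)
obs 3: x=4 → posterior Gamma(16, 9)
obs 4: x=3 → posterior Gamma(19, 10)
obs 5: x=6 → posterior Gamma(25, 11)
obs 6: x=2 → posterior Gamma(27, 12)
obs 7: x=0 → posterior Gamma(27, 13)
obs 8: x=5 → posterior Gamma(32, 14)
obs 9: x=4 → posterior Gamma(36, 15)

2184164409074570299708284437656402587890625/22300745198530623141535718272648361505980416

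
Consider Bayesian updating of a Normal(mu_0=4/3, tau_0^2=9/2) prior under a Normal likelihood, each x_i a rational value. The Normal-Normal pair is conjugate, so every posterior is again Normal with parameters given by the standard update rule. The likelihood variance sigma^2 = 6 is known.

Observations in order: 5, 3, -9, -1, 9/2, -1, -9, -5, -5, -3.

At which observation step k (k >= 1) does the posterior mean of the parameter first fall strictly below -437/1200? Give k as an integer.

obs 1: x=5 → posterior Normal(61/21, 18/7)
obs 2: x=3 → posterior Normal(44/15, 9/5)
obs 3: x=-9 → posterior Normal(7/39, 18/13)
obs 4: x=-1 → posterior Normal(-1/24, 9/8)
obs 5: x=9/2 → posterior Normal(77/114, 18/19)
obs 6: x=-1 → posterior Normal(59/132, 9/11)
obs 7: x=-9 → posterior Normal(-103/150, 18/25)
obs 8: x=-5 → posterior Normal(-193/168, 9/14)
obs 9: x=-5 → posterior Normal(-283/186, 18/31)
obs 10: x=-3 → posterior Normal(-337/204, 9/17)

k = 7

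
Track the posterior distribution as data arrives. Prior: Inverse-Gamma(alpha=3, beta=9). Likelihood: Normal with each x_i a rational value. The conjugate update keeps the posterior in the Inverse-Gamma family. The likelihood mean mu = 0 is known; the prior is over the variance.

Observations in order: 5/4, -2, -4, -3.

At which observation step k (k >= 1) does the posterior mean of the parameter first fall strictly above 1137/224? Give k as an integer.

k = 3

obs 1: x=5/4 → posterior Inverse-Gamma(7/2, 313/32)
obs 2: x=-2 → posterior Inverse-Gamma(4, 377/32)
obs 3: x=-4 → posterior Inverse-Gamma(9/2, 633/32)
obs 4: x=-3 → posterior Inverse-Gamma(5, 777/32)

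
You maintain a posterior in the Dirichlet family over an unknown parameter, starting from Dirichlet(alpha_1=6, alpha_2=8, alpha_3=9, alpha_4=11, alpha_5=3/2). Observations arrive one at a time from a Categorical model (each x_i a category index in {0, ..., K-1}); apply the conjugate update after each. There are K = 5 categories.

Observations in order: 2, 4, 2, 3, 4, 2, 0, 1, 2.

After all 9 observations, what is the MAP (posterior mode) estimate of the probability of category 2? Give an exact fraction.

24/79

obs 1: x=2 → posterior Dirichlet(6, 8, 10, 11, 3/2)
obs 2: x=4 → posterior Dirichlet(6, 8, 10, 11, 5/2)
obs 3: x=2 → posterior Dirichlet(6, 8, 11, 11, 5/2)
obs 4: x=3 → posterior Dirichlet(6, 8, 11, 12, 5/2)
obs 5: x=4 → posterior Dirichlet(6, 8, 11, 12, 7/2)
obs 6: x=2 → posterior Dirichlet(6, 8, 12, 12, 7/2)
obs 7: x=0 → posterior Dirichlet(7, 8, 12, 12, 7/2)
obs 8: x=1 → posterior Dirichlet(7, 9, 12, 12, 7/2)
obs 9: x=2 → posterior Dirichlet(7, 9, 13, 12, 7/2)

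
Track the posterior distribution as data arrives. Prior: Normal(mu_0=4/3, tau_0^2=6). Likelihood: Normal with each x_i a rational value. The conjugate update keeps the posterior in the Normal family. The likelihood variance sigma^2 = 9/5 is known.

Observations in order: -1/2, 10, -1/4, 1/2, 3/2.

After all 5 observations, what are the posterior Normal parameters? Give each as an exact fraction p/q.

mu_0=233/106, tau_0^2=18/53

obs 1: x=-1/2 → posterior Normal(-1/13, 18/13)
obs 2: x=10 → posterior Normal(99/23, 18/23)
obs 3: x=-1/4 → posterior Normal(193/66, 6/11)
obs 4: x=1/2 → posterior Normal(203/86, 18/43)
obs 5: x=3/2 → posterior Normal(233/106, 18/53)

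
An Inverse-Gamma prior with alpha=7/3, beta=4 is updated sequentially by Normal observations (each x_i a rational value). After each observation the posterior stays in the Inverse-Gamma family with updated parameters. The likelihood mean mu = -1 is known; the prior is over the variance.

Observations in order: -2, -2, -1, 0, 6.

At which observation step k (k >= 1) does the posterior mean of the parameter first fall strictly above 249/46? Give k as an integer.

k = 5

obs 1: x=-2 → posterior Inverse-Gamma(17/6, 9/2)
obs 2: x=-2 → posterior Inverse-Gamma(10/3, 5)
obs 3: x=-1 → posterior Inverse-Gamma(23/6, 5)
obs 4: x=0 → posterior Inverse-Gamma(13/3, 11/2)
obs 5: x=6 → posterior Inverse-Gamma(29/6, 30)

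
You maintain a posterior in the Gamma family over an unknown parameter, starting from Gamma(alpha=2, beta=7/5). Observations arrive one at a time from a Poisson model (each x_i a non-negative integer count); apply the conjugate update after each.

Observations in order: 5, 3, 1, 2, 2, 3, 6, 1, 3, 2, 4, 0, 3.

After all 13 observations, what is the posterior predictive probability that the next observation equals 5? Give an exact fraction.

obs 1: x=5 → posterior Gamma(7, 12/5)
obs 2: x=3 → posterior Gamma(10, 17/5)
obs 3: x=1 → posterior Gamma(11, 22/5)
obs 4: x=2 → posterior Gamma(13, 27/5)
obs 5: x=2 → posterior Gamma(15, 32/5)
obs 6: x=3 → posterior Gamma(18, 37/5)
obs 7: x=6 → posterior Gamma(24, 42/5)
obs 8: x=1 → posterior Gamma(25, 47/5)
obs 9: x=3 → posterior Gamma(28, 52/5)
obs 10: x=2 → posterior Gamma(30, 57/5)
obs 11: x=4 → posterior Gamma(34, 62/5)
obs 12: x=0 → posterior Gamma(34, 67/5)
obs 13: x=3 → posterior Gamma(37, 72/5)

1232721354481403394692759620057905376746059089800635906079482916673211596800000/17084821953903998331261548972374174279411114015538617639889642846085207685155529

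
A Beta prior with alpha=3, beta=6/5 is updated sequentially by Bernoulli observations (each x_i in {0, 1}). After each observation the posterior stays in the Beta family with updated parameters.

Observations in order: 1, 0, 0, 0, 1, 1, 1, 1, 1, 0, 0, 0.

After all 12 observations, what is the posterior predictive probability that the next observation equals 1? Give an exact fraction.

obs 1: x=1 → posterior Beta(4, 6/5)
obs 2: x=0 → posterior Beta(4, 11/5)
obs 3: x=0 → posterior Beta(4, 16/5)
obs 4: x=0 → posterior Beta(4, 21/5)
obs 5: x=1 → posterior Beta(5, 21/5)
obs 6: x=1 → posterior Beta(6, 21/5)
obs 7: x=1 → posterior Beta(7, 21/5)
obs 8: x=1 → posterior Beta(8, 21/5)
obs 9: x=1 → posterior Beta(9, 21/5)
obs 10: x=0 → posterior Beta(9, 26/5)
obs 11: x=0 → posterior Beta(9, 31/5)
obs 12: x=0 → posterior Beta(9, 36/5)

5/9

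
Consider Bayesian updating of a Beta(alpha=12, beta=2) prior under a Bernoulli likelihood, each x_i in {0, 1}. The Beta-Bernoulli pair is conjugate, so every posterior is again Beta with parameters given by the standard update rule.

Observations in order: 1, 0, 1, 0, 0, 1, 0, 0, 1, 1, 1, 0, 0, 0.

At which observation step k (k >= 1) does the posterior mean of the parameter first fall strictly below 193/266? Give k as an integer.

k = 7

obs 1: x=1 → posterior Beta(13, 2)
obs 2: x=0 → posterior Beta(13, 3)
obs 3: x=1 → posterior Beta(14, 3)
obs 4: x=0 → posterior Beta(14, 4)
obs 5: x=0 → posterior Beta(14, 5)
obs 6: x=1 → posterior Beta(15, 5)
obs 7: x=0 → posterior Beta(15, 6)
obs 8: x=0 → posterior Beta(15, 7)
obs 9: x=1 → posterior Beta(16, 7)
obs 10: x=1 → posterior Beta(17, 7)
obs 11: x=1 → posterior Beta(18, 7)
obs 12: x=0 → posterior Beta(18, 8)
obs 13: x=0 → posterior Beta(18, 9)
obs 14: x=0 → posterior Beta(18, 10)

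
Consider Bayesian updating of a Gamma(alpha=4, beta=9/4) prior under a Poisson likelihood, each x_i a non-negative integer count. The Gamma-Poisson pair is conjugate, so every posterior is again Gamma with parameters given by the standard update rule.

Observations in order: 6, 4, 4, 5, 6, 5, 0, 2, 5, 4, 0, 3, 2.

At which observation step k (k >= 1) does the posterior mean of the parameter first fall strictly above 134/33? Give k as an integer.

k = 6

obs 1: x=6 → posterior Gamma(10, 13/4)
obs 2: x=4 → posterior Gamma(14, 17/4)
obs 3: x=4 → posterior Gamma(18, 21/4)
obs 4: x=5 → posterior Gamma(23, 25/4)
obs 5: x=6 → posterior Gamma(29, 29/4)
obs 6: x=5 → posterior Gamma(34, 33/4)
obs 7: x=0 → posterior Gamma(34, 37/4)
obs 8: x=2 → posterior Gamma(36, 41/4)
obs 9: x=5 → posterior Gamma(41, 45/4)
obs 10: x=4 → posterior Gamma(45, 49/4)
obs 11: x=0 → posterior Gamma(45, 53/4)
obs 12: x=3 → posterior Gamma(48, 57/4)
obs 13: x=2 → posterior Gamma(50, 61/4)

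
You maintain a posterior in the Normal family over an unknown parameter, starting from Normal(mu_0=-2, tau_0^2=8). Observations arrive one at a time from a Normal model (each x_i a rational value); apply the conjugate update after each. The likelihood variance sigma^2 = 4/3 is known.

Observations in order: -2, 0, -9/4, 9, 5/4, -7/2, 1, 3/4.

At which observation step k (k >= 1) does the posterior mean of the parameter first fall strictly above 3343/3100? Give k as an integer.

k = 5

obs 1: x=-2 → posterior Normal(-2, 8/7)
obs 2: x=0 → posterior Normal(-14/13, 8/13)
obs 3: x=-9/4 → posterior Normal(-55/38, 8/19)
obs 4: x=9 → posterior Normal(53/50, 8/25)
obs 5: x=5/4 → posterior Normal(34/31, 8/31)
obs 6: x=-7/2 → posterior Normal(13/37, 8/37)
obs 7: x=1 → posterior Normal(19/43, 8/43)
obs 8: x=3/4 → posterior Normal(47/98, 8/49)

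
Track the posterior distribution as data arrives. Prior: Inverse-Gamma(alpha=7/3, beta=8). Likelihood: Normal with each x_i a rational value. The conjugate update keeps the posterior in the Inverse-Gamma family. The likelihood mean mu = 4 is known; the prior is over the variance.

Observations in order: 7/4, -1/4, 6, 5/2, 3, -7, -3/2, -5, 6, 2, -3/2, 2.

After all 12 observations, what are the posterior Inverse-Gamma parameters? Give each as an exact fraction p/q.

alpha=25/3, beta=2567/16

obs 1: x=7/4 → posterior Inverse-Gamma(17/6, 337/32)
obs 2: x=-1/4 → posterior Inverse-Gamma(10/3, 313/16)
obs 3: x=6 → posterior Inverse-Gamma(23/6, 345/16)
obs 4: x=5/2 → posterior Inverse-Gamma(13/3, 363/16)
obs 5: x=3 → posterior Inverse-Gamma(29/6, 371/16)
obs 6: x=-7 → posterior Inverse-Gamma(16/3, 1339/16)
obs 7: x=-3/2 → posterior Inverse-Gamma(35/6, 1581/16)
obs 8: x=-5 → posterior Inverse-Gamma(19/3, 2229/16)
obs 9: x=6 → posterior Inverse-Gamma(41/6, 2261/16)
obs 10: x=2 → posterior Inverse-Gamma(22/3, 2293/16)
obs 11: x=-3/2 → posterior Inverse-Gamma(47/6, 2535/16)
obs 12: x=2 → posterior Inverse-Gamma(25/3, 2567/16)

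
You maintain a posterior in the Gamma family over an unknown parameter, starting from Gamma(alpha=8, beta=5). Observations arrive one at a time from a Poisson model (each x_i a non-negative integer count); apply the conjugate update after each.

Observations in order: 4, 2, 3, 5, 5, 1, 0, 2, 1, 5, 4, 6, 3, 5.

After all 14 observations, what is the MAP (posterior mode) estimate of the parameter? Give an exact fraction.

53/19

obs 1: x=4 → posterior Gamma(12, 6)
obs 2: x=2 → posterior Gamma(14, 7)
obs 3: x=3 → posterior Gamma(17, 8)
obs 4: x=5 → posterior Gamma(22, 9)
obs 5: x=5 → posterior Gamma(27, 10)
obs 6: x=1 → posterior Gamma(28, 11)
obs 7: x=0 → posterior Gamma(28, 12)
obs 8: x=2 → posterior Gamma(30, 13)
obs 9: x=1 → posterior Gamma(31, 14)
obs 10: x=5 → posterior Gamma(36, 15)
obs 11: x=4 → posterior Gamma(40, 16)
obs 12: x=6 → posterior Gamma(46, 17)
obs 13: x=3 → posterior Gamma(49, 18)
obs 14: x=5 → posterior Gamma(54, 19)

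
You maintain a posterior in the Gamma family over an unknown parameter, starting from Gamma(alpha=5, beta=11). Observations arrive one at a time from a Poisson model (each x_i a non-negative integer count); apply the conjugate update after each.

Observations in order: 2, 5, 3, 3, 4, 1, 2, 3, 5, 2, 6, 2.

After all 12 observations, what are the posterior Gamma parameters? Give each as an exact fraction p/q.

obs 1: x=2 → posterior Gamma(7, 12)
obs 2: x=5 → posterior Gamma(12, 13)
obs 3: x=3 → posterior Gamma(15, 14)
obs 4: x=3 → posterior Gamma(18, 15)
obs 5: x=4 → posterior Gamma(22, 16)
obs 6: x=1 → posterior Gamma(23, 17)
obs 7: x=2 → posterior Gamma(25, 18)
obs 8: x=3 → posterior Gamma(28, 19)
obs 9: x=5 → posterior Gamma(33, 20)
obs 10: x=2 → posterior Gamma(35, 21)
obs 11: x=6 → posterior Gamma(41, 22)
obs 12: x=2 → posterior Gamma(43, 23)

alpha=43, beta=23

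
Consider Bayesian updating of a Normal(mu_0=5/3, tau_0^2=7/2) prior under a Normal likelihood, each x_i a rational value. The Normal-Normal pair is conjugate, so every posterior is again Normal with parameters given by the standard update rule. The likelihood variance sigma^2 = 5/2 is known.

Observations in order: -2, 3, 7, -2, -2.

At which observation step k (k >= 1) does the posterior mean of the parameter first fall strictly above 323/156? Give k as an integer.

obs 1: x=-2 → posterior Normal(-17/36, 35/24)
obs 2: x=3 → posterior Normal(46/57, 35/38)
obs 3: x=7 → posterior Normal(193/78, 35/52)
obs 4: x=-2 → posterior Normal(151/99, 35/66)
obs 5: x=-2 → posterior Normal(109/120, 7/16)

k = 3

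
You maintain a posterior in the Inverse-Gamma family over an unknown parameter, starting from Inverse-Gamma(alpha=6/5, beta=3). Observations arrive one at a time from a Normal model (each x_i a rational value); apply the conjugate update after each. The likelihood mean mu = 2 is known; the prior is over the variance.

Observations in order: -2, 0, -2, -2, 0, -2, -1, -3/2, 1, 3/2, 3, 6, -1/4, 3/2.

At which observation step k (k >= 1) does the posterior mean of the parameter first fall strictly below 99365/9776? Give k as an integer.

obs 1: x=-2 → posterior Inverse-Gamma(17/10, 11)
obs 2: x=0 → posterior Inverse-Gamma(11/5, 13)
obs 3: x=-2 → posterior Inverse-Gamma(27/10, 21)
obs 4: x=-2 → posterior Inverse-Gamma(16/5, 29)
obs 5: x=0 → posterior Inverse-Gamma(37/10, 31)
obs 6: x=-2 → posterior Inverse-Gamma(21/5, 39)
obs 7: x=-1 → posterior Inverse-Gamma(47/10, 87/2)
obs 8: x=-3/2 → posterior Inverse-Gamma(26/5, 397/8)
obs 9: x=1 → posterior Inverse-Gamma(57/10, 401/8)
obs 10: x=3/2 → posterior Inverse-Gamma(31/5, 201/4)
obs 11: x=3 → posterior Inverse-Gamma(67/10, 203/4)
obs 12: x=6 → posterior Inverse-Gamma(36/5, 235/4)
obs 13: x=-1/4 → posterior Inverse-Gamma(77/10, 1961/32)
obs 14: x=3/2 → posterior Inverse-Gamma(41/5, 1965/32)

k = 10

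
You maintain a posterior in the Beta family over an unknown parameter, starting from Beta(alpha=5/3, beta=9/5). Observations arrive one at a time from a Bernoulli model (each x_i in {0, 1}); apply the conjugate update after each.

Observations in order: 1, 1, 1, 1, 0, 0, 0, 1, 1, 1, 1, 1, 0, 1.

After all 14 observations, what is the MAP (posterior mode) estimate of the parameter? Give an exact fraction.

obs 1: x=1 → posterior Beta(8/3, 9/5)
obs 2: x=1 → posterior Beta(11/3, 9/5)
obs 3: x=1 → posterior Beta(14/3, 9/5)
obs 4: x=1 → posterior Beta(17/3, 9/5)
obs 5: x=0 → posterior Beta(17/3, 14/5)
obs 6: x=0 → posterior Beta(17/3, 19/5)
obs 7: x=0 → posterior Beta(17/3, 24/5)
obs 8: x=1 → posterior Beta(20/3, 24/5)
obs 9: x=1 → posterior Beta(23/3, 24/5)
obs 10: x=1 → posterior Beta(26/3, 24/5)
obs 11: x=1 → posterior Beta(29/3, 24/5)
obs 12: x=1 → posterior Beta(32/3, 24/5)
obs 13: x=0 → posterior Beta(32/3, 29/5)
obs 14: x=1 → posterior Beta(35/3, 29/5)

20/29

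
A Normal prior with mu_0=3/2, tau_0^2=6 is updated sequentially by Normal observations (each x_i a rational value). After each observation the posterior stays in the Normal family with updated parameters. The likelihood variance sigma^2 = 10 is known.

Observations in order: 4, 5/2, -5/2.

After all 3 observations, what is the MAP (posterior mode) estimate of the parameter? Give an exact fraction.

39/28

obs 1: x=4 → posterior Normal(39/16, 15/4)
obs 2: x=5/2 → posterior Normal(27/11, 30/11)
obs 3: x=-5/2 → posterior Normal(39/28, 15/7)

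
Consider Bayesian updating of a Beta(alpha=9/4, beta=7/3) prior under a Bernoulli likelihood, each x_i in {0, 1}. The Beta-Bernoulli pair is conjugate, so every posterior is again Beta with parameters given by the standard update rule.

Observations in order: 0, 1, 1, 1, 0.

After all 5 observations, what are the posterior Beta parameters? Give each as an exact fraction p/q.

alpha=21/4, beta=13/3

obs 1: x=0 → posterior Beta(9/4, 10/3)
obs 2: x=1 → posterior Beta(13/4, 10/3)
obs 3: x=1 → posterior Beta(17/4, 10/3)
obs 4: x=1 → posterior Beta(21/4, 10/3)
obs 5: x=0 → posterior Beta(21/4, 13/3)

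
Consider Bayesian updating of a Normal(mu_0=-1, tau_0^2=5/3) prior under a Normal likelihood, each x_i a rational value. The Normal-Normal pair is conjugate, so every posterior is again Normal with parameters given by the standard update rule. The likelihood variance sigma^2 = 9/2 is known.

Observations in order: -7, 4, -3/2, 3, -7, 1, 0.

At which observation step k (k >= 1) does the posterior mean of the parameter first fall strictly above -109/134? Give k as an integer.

k = 4

obs 1: x=-7 → posterior Normal(-97/37, 45/37)
obs 2: x=4 → posterior Normal(-57/47, 45/47)
obs 3: x=-3/2 → posterior Normal(-24/19, 15/19)
obs 4: x=3 → posterior Normal(-42/67, 45/67)
obs 5: x=-7 → posterior Normal(-16/11, 45/77)
obs 6: x=1 → posterior Normal(-34/29, 15/29)
obs 7: x=0 → posterior Normal(-102/97, 45/97)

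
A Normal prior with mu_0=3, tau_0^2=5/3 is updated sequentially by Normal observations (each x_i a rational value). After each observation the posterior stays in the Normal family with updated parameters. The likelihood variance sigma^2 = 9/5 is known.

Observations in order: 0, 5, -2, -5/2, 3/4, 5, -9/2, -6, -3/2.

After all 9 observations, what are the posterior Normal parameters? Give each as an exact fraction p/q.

obs 1: x=0 → posterior Normal(81/52, 45/52)
obs 2: x=5 → posterior Normal(206/77, 45/77)
obs 3: x=-2 → posterior Normal(26/17, 15/34)
obs 4: x=-5/2 → posterior Normal(187/254, 45/127)
obs 5: x=3/4 → posterior Normal(449/608, 45/152)
obs 6: x=5 → posterior Normal(949/708, 15/59)
obs 7: x=-9/2 → posterior Normal(499/808, 45/202)
obs 8: x=-6 → posterior Normal(-101/908, 45/227)
obs 9: x=-3/2 → posterior Normal(-251/1008, 5/28)

mu_0=-251/1008, tau_0^2=5/28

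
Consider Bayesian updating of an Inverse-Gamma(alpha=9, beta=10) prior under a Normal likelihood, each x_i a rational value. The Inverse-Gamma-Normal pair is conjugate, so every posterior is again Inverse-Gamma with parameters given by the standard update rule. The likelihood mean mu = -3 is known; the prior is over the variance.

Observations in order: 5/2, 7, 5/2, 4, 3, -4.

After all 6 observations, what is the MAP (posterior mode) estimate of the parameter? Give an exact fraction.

41/4

obs 1: x=5/2 → posterior Inverse-Gamma(19/2, 201/8)
obs 2: x=7 → posterior Inverse-Gamma(10, 601/8)
obs 3: x=5/2 → posterior Inverse-Gamma(21/2, 361/4)
obs 4: x=4 → posterior Inverse-Gamma(11, 459/4)
obs 5: x=3 → posterior Inverse-Gamma(23/2, 531/4)
obs 6: x=-4 → posterior Inverse-Gamma(12, 533/4)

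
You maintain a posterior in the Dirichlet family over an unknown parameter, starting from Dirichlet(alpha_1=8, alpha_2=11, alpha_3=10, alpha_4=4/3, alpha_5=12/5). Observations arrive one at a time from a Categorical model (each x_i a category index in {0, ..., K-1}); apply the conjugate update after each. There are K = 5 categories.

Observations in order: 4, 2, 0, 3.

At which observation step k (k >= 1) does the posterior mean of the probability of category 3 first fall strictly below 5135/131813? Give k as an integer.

k = 2

obs 1: x=4 → posterior Dirichlet(8, 11, 10, 4/3, 17/5)
obs 2: x=2 → posterior Dirichlet(8, 11, 11, 4/3, 17/5)
obs 3: x=0 → posterior Dirichlet(9, 11, 11, 4/3, 17/5)
obs 4: x=3 → posterior Dirichlet(9, 11, 11, 7/3, 17/5)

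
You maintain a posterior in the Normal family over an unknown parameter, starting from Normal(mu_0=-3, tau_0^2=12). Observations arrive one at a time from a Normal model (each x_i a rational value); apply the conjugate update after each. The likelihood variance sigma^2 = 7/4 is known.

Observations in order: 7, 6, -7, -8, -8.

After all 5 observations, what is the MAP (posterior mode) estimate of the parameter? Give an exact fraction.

-501/247

obs 1: x=7 → posterior Normal(63/11, 84/55)
obs 2: x=6 → posterior Normal(603/103, 84/103)
obs 3: x=-7 → posterior Normal(267/151, 84/151)
obs 4: x=-8 → posterior Normal(-117/199, 84/199)
obs 5: x=-8 → posterior Normal(-501/247, 84/247)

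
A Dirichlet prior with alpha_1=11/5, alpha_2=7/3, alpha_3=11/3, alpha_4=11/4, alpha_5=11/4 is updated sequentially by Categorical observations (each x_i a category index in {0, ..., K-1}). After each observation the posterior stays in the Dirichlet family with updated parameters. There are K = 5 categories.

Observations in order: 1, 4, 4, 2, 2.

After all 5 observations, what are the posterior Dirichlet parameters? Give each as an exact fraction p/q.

alpha_1=11/5, alpha_2=10/3, alpha_3=17/3, alpha_4=11/4, alpha_5=19/4

obs 1: x=1 → posterior Dirichlet(11/5, 10/3, 11/3, 11/4, 11/4)
obs 2: x=4 → posterior Dirichlet(11/5, 10/3, 11/3, 11/4, 15/4)
obs 3: x=4 → posterior Dirichlet(11/5, 10/3, 11/3, 11/4, 19/4)
obs 4: x=2 → posterior Dirichlet(11/5, 10/3, 14/3, 11/4, 19/4)
obs 5: x=2 → posterior Dirichlet(11/5, 10/3, 17/3, 11/4, 19/4)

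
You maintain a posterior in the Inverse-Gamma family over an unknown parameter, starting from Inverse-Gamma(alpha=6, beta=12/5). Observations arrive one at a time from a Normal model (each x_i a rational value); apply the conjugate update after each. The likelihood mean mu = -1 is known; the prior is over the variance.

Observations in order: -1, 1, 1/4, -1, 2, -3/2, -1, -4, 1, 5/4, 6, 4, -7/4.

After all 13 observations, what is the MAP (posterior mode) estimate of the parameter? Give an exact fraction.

obs 1: x=-1 → posterior Inverse-Gamma(13/2, 12/5)
obs 2: x=1 → posterior Inverse-Gamma(7, 22/5)
obs 3: x=1/4 → posterior Inverse-Gamma(15/2, 829/160)
obs 4: x=-1 → posterior Inverse-Gamma(8, 829/160)
obs 5: x=2 → posterior Inverse-Gamma(17/2, 1549/160)
obs 6: x=-3/2 → posterior Inverse-Gamma(9, 1569/160)
obs 7: x=-1 → posterior Inverse-Gamma(19/2, 1569/160)
obs 8: x=-4 → posterior Inverse-Gamma(10, 2289/160)
obs 9: x=1 → posterior Inverse-Gamma(21/2, 2609/160)
obs 10: x=5/4 → posterior Inverse-Gamma(11, 1507/80)
obs 11: x=6 → posterior Inverse-Gamma(23/2, 3467/80)
obs 12: x=4 → posterior Inverse-Gamma(12, 4467/80)
obs 13: x=-7/4 → posterior Inverse-Gamma(25/2, 8979/160)

2993/720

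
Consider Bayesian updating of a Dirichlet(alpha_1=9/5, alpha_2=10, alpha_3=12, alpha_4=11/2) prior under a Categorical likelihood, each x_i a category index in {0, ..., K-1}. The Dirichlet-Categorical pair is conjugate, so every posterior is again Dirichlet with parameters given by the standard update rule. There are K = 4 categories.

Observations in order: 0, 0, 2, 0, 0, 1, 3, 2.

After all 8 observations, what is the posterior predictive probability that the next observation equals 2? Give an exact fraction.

obs 1: x=0 → posterior Dirichlet(14/5, 10, 12, 11/2)
obs 2: x=0 → posterior Dirichlet(19/5, 10, 12, 11/2)
obs 3: x=2 → posterior Dirichlet(19/5, 10, 13, 11/2)
obs 4: x=0 → posterior Dirichlet(24/5, 10, 13, 11/2)
obs 5: x=0 → posterior Dirichlet(29/5, 10, 13, 11/2)
obs 6: x=1 → posterior Dirichlet(29/5, 11, 13, 11/2)
obs 7: x=3 → posterior Dirichlet(29/5, 11, 13, 13/2)
obs 8: x=2 → posterior Dirichlet(29/5, 11, 14, 13/2)

140/373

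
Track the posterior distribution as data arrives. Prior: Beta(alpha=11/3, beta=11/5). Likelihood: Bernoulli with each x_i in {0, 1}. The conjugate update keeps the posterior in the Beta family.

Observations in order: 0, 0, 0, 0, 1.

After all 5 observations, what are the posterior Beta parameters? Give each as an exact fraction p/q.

alpha=14/3, beta=31/5

obs 1: x=0 → posterior Beta(11/3, 16/5)
obs 2: x=0 → posterior Beta(11/3, 21/5)
obs 3: x=0 → posterior Beta(11/3, 26/5)
obs 4: x=0 → posterior Beta(11/3, 31/5)
obs 5: x=1 → posterior Beta(14/3, 31/5)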